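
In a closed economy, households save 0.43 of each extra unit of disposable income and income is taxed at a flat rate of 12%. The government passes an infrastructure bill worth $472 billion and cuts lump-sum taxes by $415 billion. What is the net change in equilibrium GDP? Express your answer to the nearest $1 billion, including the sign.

MPC = 1 − MPS = 1 − 0.43 = 0.57.
Expenditure multiplier = 1/(1 − c(1−t)) = 1/(1 − 0.57×0.88) = 1/0.4984 ≈ 2.006.
ΔG contributes k·ΔG = (+$472 billion) / 0.4984 ≈ +$947 billion.
ΔT of −$415 billion changes first-round spending by −c·ΔT = +$236.55 billion, contributing k·(−c·ΔT) = (+$236.55 billion) / 0.4984 ≈ +$474.6 billion.
Net ΔY = k(ΔG − c·ΔT) = (+$708.55 billion) / 0.4984 ≈ +$1,422 billion.

+$1,422 billion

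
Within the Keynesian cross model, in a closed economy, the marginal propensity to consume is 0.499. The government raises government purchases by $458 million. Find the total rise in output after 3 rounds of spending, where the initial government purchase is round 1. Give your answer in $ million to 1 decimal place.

$800.6 million

Round 1 adds ΔG = $458 million; each later round is MPC = 0.499 times the previous.
After 3 rounds: 458 + 228.542 + 114.042458 = ΔG·(1 − c^3)/(1 − c) = 458 × (1 − 0.124251499)/0.501 ≈ $800.6 million.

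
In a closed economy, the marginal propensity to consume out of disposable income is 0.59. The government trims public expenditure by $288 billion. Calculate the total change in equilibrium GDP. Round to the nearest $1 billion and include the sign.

Government-spending multiplier = 1/(1 − MPC) = 1/(1 − 0.59) = 1/0.41 ≈ 2.439.
ΔY = k × ΔG = (−$288 billion) / 0.41 ≈ −$702 billion.

−$702 billion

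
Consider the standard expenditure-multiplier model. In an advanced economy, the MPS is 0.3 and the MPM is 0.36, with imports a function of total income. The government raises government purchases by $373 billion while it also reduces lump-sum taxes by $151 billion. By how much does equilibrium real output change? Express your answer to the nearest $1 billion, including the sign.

+$725 billion

MPC = 1 − MPS = 1 − 0.3 = 0.7.
Expenditure multiplier = 1/(1 − c + m) = 1/(1 − 0.7 + 0.36) = 1/0.66 ≈ 1.515.
ΔG contributes k·ΔG = (+$373 billion) / 0.66 ≈ +$565.2 billion.
ΔT of −$151 billion changes first-round spending by −c·ΔT = +$105.7 billion, contributing k·(−c·ΔT) = (+$105.7 billion) / 0.66 ≈ +$160.2 billion.
Net ΔY = k(ΔG − c·ΔT) = (+$478.7 billion) / 0.66 ≈ +$725 billion.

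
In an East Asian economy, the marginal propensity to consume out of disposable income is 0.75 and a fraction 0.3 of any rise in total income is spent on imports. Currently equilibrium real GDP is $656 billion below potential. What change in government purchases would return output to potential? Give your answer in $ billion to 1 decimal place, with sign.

+$360.8 billion

Spending multiplier = 1/(1 − c + m) = 1/(1 − 0.75 + 0.3) = 1/0.55 ≈ 1.818.
Need ΔY = +$656 billion, so ΔG = ΔY/k = (+$656 billion) × 0.55 = +$360.8 billion.
The government should increase government purchases by $360.8 billion.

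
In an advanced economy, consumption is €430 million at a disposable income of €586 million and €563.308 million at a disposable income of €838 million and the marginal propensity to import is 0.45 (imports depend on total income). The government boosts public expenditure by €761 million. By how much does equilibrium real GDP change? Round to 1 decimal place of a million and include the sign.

+€826.3 million

MPC = ΔC/ΔYd = (563.308 − 430)/(838 − 586) = 133.308/252 = 0.529.
Spending multiplier = 1/(1 − c + m) = 1/(1 − 0.529 + 0.45) = 1/0.921 ≈ 1.086.
ΔY = k × ΔG = (+€761 million) / 0.921 ≈ +€826.3 million.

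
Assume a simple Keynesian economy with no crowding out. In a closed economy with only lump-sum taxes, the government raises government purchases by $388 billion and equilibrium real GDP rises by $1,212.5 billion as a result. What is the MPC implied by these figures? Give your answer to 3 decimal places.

Implied spending multiplier k = ΔY/ΔG = 1,212.5/388 = 3.125.
Since k = 1/(1 − MPC), MPC = 1 − 1/k = 1 − ΔG/ΔY = 1 − 388/1,212.5 = 0.680.

0.680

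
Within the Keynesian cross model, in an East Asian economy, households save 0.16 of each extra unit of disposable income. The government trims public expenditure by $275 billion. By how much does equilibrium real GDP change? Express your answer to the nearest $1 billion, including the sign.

MPC = 1 − MPS = 1 − 0.16 = 0.84.
Spending multiplier = 1/(1 − MPC) = 1/(1 − 0.84) = 1/0.16 = 6.25.
ΔY = k × ΔG = (−$275 billion) / 0.16 ≈ −$1,719 billion.

−$1,719 billion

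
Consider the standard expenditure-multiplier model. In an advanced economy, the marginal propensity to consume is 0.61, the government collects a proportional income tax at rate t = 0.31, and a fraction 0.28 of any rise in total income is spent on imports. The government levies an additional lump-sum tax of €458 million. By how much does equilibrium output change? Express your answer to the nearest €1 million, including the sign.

−€325 million

A lump-sum tax change of +€458 million shifts disposable income by −€458 million; first-round consumption changes by −c × ΔT = −0.61 × (+€458 million) = −€279.38 million.
Expenditure multiplier = 1/(1 − c(1−t) + m) = 1/(1 − 0.61×0.69 + 0.28) = 1/0.8591 ≈ 1.164.
The tax multiplier is −c × k ≈ −0.71, so ΔY = k × (−c·ΔT) = (−€279.38 million) / 0.8591 ≈ −€325 million.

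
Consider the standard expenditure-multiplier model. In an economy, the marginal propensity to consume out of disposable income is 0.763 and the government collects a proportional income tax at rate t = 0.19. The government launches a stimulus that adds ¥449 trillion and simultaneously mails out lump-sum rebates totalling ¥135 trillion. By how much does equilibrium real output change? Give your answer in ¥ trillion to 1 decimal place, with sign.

Expenditure multiplier = 1/(1 − c(1−t)) = 1/(1 − 0.763×0.81) = 1/0.38197 ≈ 2.618.
ΔG contributes k·ΔG = (+¥449 trillion) / 0.38197 ≈ +¥1,175.5 trillion.
ΔT of −¥135 trillion changes first-round spending by −c·ΔT = +¥103.005 trillion, contributing k·(−c·ΔT) = (+¥103.005 trillion) / 0.38197 ≈ +¥269.7 trillion.
Net ΔY = k(ΔG − c·ΔT) = (+¥552.005 trillion) / 0.38197 ≈ +¥1,445.2 trillion.

+¥1,445.2 trillion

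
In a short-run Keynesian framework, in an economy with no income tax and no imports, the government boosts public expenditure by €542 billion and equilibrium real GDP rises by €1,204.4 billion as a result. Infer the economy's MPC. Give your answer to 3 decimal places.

Implied spending multiplier k = ΔY/ΔG = 1,204.4/542 ≈ 2.2221.
Since k = 1/(1 − MPC), MPC = 1 − 1/k = 1 − ΔG/ΔY = 1 − 542/1,204.4 ≈ 0.550.

0.550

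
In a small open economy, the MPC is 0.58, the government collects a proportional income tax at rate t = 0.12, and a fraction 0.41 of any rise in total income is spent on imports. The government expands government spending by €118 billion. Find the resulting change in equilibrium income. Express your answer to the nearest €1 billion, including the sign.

+€131 billion

Government-spending multiplier = 1/(1 − c(1−t) + m) = 1/(1 − 0.58×0.88 + 0.41) = 1/0.8996 ≈ 1.112.
ΔY = k × ΔG = (+€118 billion) / 0.8996 ≈ +€131 billion.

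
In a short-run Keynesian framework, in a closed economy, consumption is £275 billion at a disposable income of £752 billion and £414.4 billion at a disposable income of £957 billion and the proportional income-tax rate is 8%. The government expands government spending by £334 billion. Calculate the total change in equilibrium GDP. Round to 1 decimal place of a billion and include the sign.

MPC = ΔC/ΔYd = (414.4 − 275)/(957 − 752) = 139.4/205 = 0.68.
Spending multiplier = 1/(1 − c(1−t)) = 1/(1 − 0.68×0.92) = 1/0.3744 ≈ 2.671.
ΔY = k × ΔG = (+£334 billion) / 0.3744 ≈ +£892.1 billion.

+£892.1 billion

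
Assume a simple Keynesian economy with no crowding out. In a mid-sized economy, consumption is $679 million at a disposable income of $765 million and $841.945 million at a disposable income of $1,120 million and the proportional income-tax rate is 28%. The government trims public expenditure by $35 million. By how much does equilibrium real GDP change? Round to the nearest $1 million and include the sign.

−$52 million

MPC = ΔC/ΔYd = (841.945 − 679)/(1,120 − 765) = 162.945/355 = 0.459.
Spending multiplier = 1/(1 − c(1−t)) = 1/(1 − 0.459×0.72) = 1/0.66952 ≈ 1.494.
ΔY = k × ΔG = (−$35 million) / 0.66952 ≈ −$52 million.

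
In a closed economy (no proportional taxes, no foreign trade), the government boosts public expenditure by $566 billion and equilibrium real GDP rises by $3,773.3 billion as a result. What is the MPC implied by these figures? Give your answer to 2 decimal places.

0.85

Implied spending multiplier k = ΔY/ΔG = 3,773.3/566 ≈ 6.6666.
Since k = 1/(1 − MPC), MPC = 1 − 1/k = 1 − ΔG/ΔY = 1 − 566/3,773.3 ≈ 0.85.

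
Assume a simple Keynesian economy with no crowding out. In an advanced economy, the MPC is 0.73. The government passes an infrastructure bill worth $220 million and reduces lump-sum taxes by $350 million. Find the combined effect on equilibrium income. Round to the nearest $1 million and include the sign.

+$1,761 million

Expenditure multiplier = 1/(1 − MPC) = 1/(1 − 0.73) = 1/0.27 ≈ 3.704.
ΔG contributes k·ΔG = (+$220 million) / 0.27 ≈ +$814.8 million.
ΔT of −$350 million changes first-round spending by −c·ΔT = +$255.5 million, contributing k·(−c·ΔT) = (+$255.5 million) / 0.27 ≈ +$946.3 million.
Net ΔY = k(ΔG − c·ΔT) = (+$475.5 million) / 0.27 ≈ +$1,761 million.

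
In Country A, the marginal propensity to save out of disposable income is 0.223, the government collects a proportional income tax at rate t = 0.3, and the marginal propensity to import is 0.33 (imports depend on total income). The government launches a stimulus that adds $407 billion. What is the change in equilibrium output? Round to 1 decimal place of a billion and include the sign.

+$517.7 billion

MPC = 1 − MPS = 1 − 0.223 = 0.777.
Government-spending multiplier = 1/(1 − c(1−t) + m) = 1/(1 − 0.777×0.7 + 0.33) = 1/0.7861 ≈ 1.272.
ΔY = k × ΔG = (+$407 billion) / 0.7861 ≈ +$517.7 billion.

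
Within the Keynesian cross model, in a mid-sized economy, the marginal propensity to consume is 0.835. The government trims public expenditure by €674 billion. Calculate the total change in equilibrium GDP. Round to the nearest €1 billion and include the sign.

−€4,085 billion

Expenditure multiplier = 1/(1 − MPC) = 1/(1 − 0.835) = 1/0.165 ≈ 6.061.
ΔY = k × ΔG = (−€674 billion) / 0.165 ≈ −€4,085 billion.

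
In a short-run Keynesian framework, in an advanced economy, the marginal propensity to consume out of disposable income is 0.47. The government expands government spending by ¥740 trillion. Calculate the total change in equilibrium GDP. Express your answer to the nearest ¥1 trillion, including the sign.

+¥1,396 trillion

Government-spending multiplier = 1/(1 − MPC) = 1/(1 − 0.47) = 1/0.53 ≈ 1.887.
ΔY = k × ΔG = (+¥740 trillion) / 0.53 ≈ +¥1,396 trillion.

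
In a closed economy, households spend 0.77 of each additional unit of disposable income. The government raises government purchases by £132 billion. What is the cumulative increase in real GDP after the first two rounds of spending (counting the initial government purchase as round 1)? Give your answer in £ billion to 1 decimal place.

£233.6 billion

Round 1 adds ΔG = £132 billion; each later round is MPC = 0.77 times the previous.
After 2 rounds: 132 + 101.64 = ΔG·(1 − c^2)/(1 − c) = 132 × (1 − 0.5929)/0.23 ≈ £233.6 billion.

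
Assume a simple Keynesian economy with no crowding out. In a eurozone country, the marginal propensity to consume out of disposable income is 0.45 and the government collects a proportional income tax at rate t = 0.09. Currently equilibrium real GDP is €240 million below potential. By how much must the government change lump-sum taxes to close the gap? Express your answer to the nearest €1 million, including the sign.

Spending multiplier = 1/(1 − c(1−t)) = 1/(1 − 0.45×0.91) = 1/0.5905 ≈ 1.693.
Tax multiplier = −c·k = −0.45/0.5905 ≈ −0.762. Need ΔY = +€240 million, so ΔT = ΔY/(−c·k) = −(+€240 million) × 0.5905 / 0.45 ≈ −€315 million.
The government should cut lump-sum taxes by €315 million.

−€315 million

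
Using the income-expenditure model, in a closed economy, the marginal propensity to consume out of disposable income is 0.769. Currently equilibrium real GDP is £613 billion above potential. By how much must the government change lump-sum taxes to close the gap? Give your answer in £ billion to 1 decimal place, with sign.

Spending multiplier = 1/(1 − MPC) = 1/(1 − 0.769) = 1/0.231 ≈ 4.329.
Tax multiplier = −c·k = −0.769/0.231 ≈ −3.329. Need ΔY = −£613 billion, so ΔT = ΔY/(−c·k) = −(−£613 billion) × 0.231 / 0.769 ≈ +£184.1 billion.
The government should raise lump-sum taxes by £184.1 billion.

+£184.1 billion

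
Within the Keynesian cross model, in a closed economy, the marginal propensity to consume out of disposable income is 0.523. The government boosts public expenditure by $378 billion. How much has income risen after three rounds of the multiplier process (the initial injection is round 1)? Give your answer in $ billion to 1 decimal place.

$679.1 billion

Round 1 adds ΔG = $378 billion; each later round is MPC = 0.523 times the previous.
After 3 rounds: 378 + 197.694 + 103.393962 = ΔG·(1 − c^3)/(1 − c) = 378 × (1 − 0.143055667)/0.477 ≈ $679.1 billion.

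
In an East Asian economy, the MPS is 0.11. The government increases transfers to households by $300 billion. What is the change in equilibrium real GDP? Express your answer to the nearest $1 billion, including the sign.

MPC = 1 − MPS = 1 − 0.11 = 0.89.
The transfer change shifts disposable income by +$300 billion, so first-round consumption changes by c·ΔTR = 0.89 × (+$300 billion) = +$267 billion.
Expenditure multiplier = 1/(1 − MPC) = 1/(1 − 0.89) = 1/0.11 ≈ 9.091.
The transfer multiplier is c × k ≈ 8.091, so ΔY = k × (c·ΔTR) = (+$267 billion) / 0.11 ≈ +$2,427 billion.

+$2,427 billion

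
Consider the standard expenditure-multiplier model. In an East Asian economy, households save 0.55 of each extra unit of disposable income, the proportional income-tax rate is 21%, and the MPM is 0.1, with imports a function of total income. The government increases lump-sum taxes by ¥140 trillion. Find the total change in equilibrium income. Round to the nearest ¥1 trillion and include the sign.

−¥85 trillion

MPC = 1 − MPS = 1 − 0.55 = 0.45.
A lump-sum tax change of +¥140 trillion shifts disposable income by −¥140 trillion; first-round consumption changes by −c × ΔT = −0.45 × (+¥140 trillion) = −¥63 trillion.
Expenditure multiplier = 1/(1 − c(1−t) + m) = 1/(1 − 0.45×0.79 + 0.1) = 1/0.7445 ≈ 1.343.
The tax multiplier is −c × k ≈ −0.604, so ΔY = k × (−c·ΔT) = (−¥63 trillion) / 0.7445 ≈ −¥85 trillion.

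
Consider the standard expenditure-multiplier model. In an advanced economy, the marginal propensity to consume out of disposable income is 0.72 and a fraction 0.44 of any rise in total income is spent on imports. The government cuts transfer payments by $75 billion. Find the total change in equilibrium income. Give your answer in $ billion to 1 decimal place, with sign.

−$75.0 billion

The transfer change shifts disposable income by −$75 billion, so first-round consumption changes by c·ΔTR = 0.72 × (−$75 billion) = −$54 billion.
Expenditure multiplier = 1/(1 − c + m) = 1/(1 − 0.72 + 0.44) = 1/0.72 ≈ 1.389.
The transfer multiplier is c × k = 1, so ΔY = k × (c·ΔTR) = (−$54 billion) / 0.72 = −$75 billion.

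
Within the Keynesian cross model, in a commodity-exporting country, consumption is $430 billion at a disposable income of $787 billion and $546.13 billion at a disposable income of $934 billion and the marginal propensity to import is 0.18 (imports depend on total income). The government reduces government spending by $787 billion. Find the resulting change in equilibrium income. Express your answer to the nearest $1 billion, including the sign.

−$2,018 billion

MPC = ΔC/ΔYd = (546.13 − 430)/(934 − 787) = 116.13/147 = 0.79.
Spending multiplier = 1/(1 − c + m) = 1/(1 − 0.79 + 0.18) = 1/0.39 ≈ 2.564.
ΔY = k × ΔG = (−$787 billion) / 0.39 ≈ −$2,018 billion.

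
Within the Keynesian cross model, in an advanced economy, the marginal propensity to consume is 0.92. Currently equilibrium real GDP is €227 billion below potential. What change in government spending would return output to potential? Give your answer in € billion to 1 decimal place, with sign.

Spending multiplier = 1/(1 − MPC) = 1/(1 − 0.92) = 1/0.08 = 12.5.
Need ΔY = +€227 billion, so ΔG = ΔY/k = (+€227 billion) × 0.08 ≈ +€18.2 billion.
The government should increase government spending by €18.2 billion.

+€18.2 billion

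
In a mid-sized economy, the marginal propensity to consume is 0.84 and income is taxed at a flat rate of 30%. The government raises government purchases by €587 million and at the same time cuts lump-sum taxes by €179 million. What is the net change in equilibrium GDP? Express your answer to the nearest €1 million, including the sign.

+€1,790 million

Expenditure multiplier = 1/(1 − c(1−t)) = 1/(1 − 0.84×0.7) = 1/0.412 ≈ 2.427.
ΔG contributes k·ΔG = (+€587 million) / 0.412 ≈ +€1,424.8 million.
ΔT of −€179 million changes first-round spending by −c·ΔT = +€150.36 million, contributing k·(−c·ΔT) = (+€150.36 million) / 0.412 ≈ +€365 million.
Net ΔY = k(ΔG − c·ΔT) = (+€737.36 million) / 0.412 ≈ +€1,790 million.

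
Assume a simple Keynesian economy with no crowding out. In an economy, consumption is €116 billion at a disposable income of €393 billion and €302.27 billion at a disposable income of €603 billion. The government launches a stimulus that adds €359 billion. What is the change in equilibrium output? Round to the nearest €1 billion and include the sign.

MPC = ΔC/ΔYd = (302.27 − 116)/(603 − 393) = 186.27/210 = 0.887.
Spending multiplier = 1/(1 − MPC) = 1/(1 − 0.887) = 1/0.113 ≈ 8.85.
ΔY = k × ΔG = (+€359 billion) / 0.113 ≈ +€3,177 billion.

+€3,177 billion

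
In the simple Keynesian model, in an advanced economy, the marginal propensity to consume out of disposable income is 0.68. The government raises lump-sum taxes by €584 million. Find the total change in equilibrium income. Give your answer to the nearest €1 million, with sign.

−€1,241 million

A lump-sum tax change of +€584 million shifts disposable income by −€584 million; first-round consumption changes by −c × ΔT = −0.68 × (+€584 million) = −€397.12 million.
Expenditure multiplier = 1/(1 − MPC) = 1/(1 − 0.68) = 1/0.32 = 3.125.
The tax multiplier is −c × k = −2.125, so ΔY = k × (−c·ΔT) = (−€397.12 million) / 0.32 = −€1,241 million.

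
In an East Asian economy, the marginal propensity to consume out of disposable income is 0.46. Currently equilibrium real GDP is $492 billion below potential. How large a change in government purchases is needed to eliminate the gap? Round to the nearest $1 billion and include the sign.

Spending multiplier = 1/(1 − MPC) = 1/(1 − 0.46) = 1/0.54 ≈ 1.852.
Need ΔY = +$492 billion, so ΔG = ΔY/k = (+$492 billion) × 0.54 ≈ +$266 billion.
The government should increase government purchases by $266 billion.

+$266 billion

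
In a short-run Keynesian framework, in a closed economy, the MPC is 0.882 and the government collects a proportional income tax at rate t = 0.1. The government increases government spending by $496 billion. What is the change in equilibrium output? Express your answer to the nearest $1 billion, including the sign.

Spending multiplier = 1/(1 − c(1−t)) = 1/(1 − 0.882×0.9) = 1/0.2062 ≈ 4.85.
ΔY = k × ΔG = (+$496 billion) / 0.2062 ≈ +$2,405 billion.

+$2,405 billion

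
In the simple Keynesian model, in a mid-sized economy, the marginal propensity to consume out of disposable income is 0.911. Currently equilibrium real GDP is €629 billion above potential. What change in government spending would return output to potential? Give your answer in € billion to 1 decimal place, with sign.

−€56.0 billion

Spending multiplier = 1/(1 − MPC) = 1/(1 − 0.911) = 1/0.089 ≈ 11.236.
Need ΔY = −€629 billion, so ΔG = ΔY/k = (−€629 billion) × 0.089 ≈ −€56 billion.
The government should cut government spending by €56 billion.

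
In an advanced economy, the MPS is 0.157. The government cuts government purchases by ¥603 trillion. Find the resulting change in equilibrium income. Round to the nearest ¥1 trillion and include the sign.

−¥3,841 trillion

MPC = 1 − MPS = 1 − 0.157 = 0.843.
Government-spending multiplier = 1/(1 − MPC) = 1/(1 − 0.843) = 1/0.157 ≈ 6.369.
ΔY = k × ΔG = (−¥603 trillion) / 0.157 ≈ −¥3,841 trillion.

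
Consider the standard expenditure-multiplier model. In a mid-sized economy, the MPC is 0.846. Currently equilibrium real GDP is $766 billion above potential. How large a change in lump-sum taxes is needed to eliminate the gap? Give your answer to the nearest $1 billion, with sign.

+$139 billion

Spending multiplier = 1/(1 − MPC) = 1/(1 − 0.846) = 1/0.154 ≈ 6.494.
Tax multiplier = −c·k = −0.846/0.154 ≈ −5.494. Need ΔY = −$766 billion, so ΔT = ΔY/(−c·k) = −(−$766 billion) × 0.154 / 0.846 ≈ +$139 billion.
The government should raise lump-sum taxes by $139 billion.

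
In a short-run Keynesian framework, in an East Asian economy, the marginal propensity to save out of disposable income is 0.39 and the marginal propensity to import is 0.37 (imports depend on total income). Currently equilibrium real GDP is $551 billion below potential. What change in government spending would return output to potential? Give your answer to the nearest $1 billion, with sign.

+$419 billion

MPC = 1 − MPS = 1 − 0.39 = 0.61.
Spending multiplier = 1/(1 − c + m) = 1/(1 − 0.61 + 0.37) = 1/0.76 ≈ 1.316.
Need ΔY = +$551 billion, so ΔG = ΔY/k = (+$551 billion) × 0.76 ≈ +$419 billion.
The government should increase government spending by $419 billion.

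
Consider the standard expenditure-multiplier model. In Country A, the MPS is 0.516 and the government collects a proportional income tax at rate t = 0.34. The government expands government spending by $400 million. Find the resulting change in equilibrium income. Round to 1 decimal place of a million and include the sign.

MPC = 1 − MPS = 1 − 0.516 = 0.484.
Expenditure multiplier = 1/(1 − c(1−t)) = 1/(1 − 0.484×0.66) = 1/0.68056 ≈ 1.469.
ΔY = k × ΔG = (+$400 million) / 0.68056 ≈ +$587.8 million.

+$587.8 million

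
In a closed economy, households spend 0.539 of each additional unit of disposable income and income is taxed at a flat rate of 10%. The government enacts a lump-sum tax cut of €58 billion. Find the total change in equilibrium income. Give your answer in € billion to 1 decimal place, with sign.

A lump-sum tax change of −€58 billion shifts disposable income by +€58 billion; first-round consumption changes by −c × ΔT = −0.539 × (−€58 billion) = +€31.262 billion.
Expenditure multiplier = 1/(1 − c(1−t)) = 1/(1 − 0.539×0.9) = 1/0.5149 ≈ 1.942.
The tax multiplier is −c × k ≈ −1.047, so ΔY = k × (−c·ΔT) = (+€31.262 billion) / 0.5149 ≈ +€60.7 billion.

+€60.7 billion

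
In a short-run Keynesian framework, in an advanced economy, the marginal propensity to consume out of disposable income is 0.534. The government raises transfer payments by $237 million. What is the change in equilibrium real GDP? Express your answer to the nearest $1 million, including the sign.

+$272 million

The transfer change shifts disposable income by +$237 million, so first-round consumption changes by c·ΔTR = 0.534 × (+$237 million) = +$126.558 million.
Expenditure multiplier = 1/(1 − MPC) = 1/(1 − 0.534) = 1/0.466 ≈ 2.146.
The transfer multiplier is c × k ≈ 1.146, so ΔY = k × (c·ΔTR) = (+$126.558 million) / 0.466 ≈ +$272 million.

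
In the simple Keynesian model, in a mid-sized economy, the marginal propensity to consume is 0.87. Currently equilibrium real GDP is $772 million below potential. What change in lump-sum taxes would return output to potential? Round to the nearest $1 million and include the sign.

Spending multiplier = 1/(1 − MPC) = 1/(1 − 0.87) = 1/0.13 ≈ 7.692.
Tax multiplier = −c·k = −0.87/0.13 ≈ −6.692. Need ΔY = +$772 million, so ΔT = ΔY/(−c·k) = −(+$772 million) × 0.13 / 0.87 ≈ −$115 million.
The government should cut lump-sum taxes by $115 million.

−$115 million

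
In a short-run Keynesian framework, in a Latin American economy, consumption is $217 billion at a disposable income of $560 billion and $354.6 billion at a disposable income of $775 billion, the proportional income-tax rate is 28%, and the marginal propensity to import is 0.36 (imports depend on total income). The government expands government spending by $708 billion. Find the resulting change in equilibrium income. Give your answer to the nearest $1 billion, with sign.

+$787 billion

MPC = ΔC/ΔYd = (354.6 − 217)/(775 − 560) = 137.6/215 = 0.64.
Government-spending multiplier = 1/(1 − c(1−t) + m) = 1/(1 − 0.64×0.72 + 0.36) = 1/0.8992 ≈ 1.112.
ΔY = k × ΔG = (+$708 billion) / 0.8992 ≈ +$787 billion.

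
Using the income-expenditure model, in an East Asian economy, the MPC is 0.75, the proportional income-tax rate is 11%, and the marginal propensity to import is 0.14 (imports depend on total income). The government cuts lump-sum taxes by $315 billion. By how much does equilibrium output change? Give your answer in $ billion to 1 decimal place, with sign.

+$500.0 billion

A lump-sum tax change of −$315 billion shifts disposable income by +$315 billion; first-round consumption changes by −c × ΔT = −0.75 × (−$315 billion) = +$236.25 billion.
Expenditure multiplier = 1/(1 − c(1−t) + m) = 1/(1 − 0.75×0.89 + 0.14) = 1/0.4725 ≈ 2.116.
The tax multiplier is −c × k ≈ −1.587, so ΔY = k × (−c·ΔT) = (+$236.25 billion) / 0.4725 = +$500 billion.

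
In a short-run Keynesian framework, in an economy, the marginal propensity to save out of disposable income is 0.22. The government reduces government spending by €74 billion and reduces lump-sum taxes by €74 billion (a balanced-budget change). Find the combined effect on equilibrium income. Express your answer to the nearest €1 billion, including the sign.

MPC = 1 − MPS = 1 − 0.22 = 0.78.
Expenditure multiplier = 1/(1 − MPC) = 1/(1 − 0.78) = 1/0.22 ≈ 4.545.
ΔG contributes k·ΔG = (−€74 billion) / 0.22 ≈ −€336.4 billion.
ΔT of −€74 billion changes first-round spending by −c·ΔT = +€57.72 billion, contributing k·(−c·ΔT) = (+€57.72 billion) / 0.22 ≈ +€262.4 billion.
With ΔG = ΔT and no other leakages, the balanced-budget multiplier is 1, so ΔY = ΔG = −€74 billion.

−€74 billion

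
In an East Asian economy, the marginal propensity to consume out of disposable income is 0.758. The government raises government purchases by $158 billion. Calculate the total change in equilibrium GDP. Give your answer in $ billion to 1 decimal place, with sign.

Expenditure multiplier = 1/(1 − MPC) = 1/(1 − 0.758) = 1/0.242 ≈ 4.132.
ΔY = k × ΔG = (+$158 billion) / 0.242 ≈ +$652.9 billion.

+$652.9 billion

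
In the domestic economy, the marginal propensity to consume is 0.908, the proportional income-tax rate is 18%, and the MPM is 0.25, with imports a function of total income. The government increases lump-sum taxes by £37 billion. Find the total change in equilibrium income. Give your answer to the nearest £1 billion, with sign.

A lump-sum tax change of +£37 billion shifts disposable income by −£37 billion; first-round consumption changes by −c × ΔT = −0.908 × (+£37 billion) = −£33.596 billion.
Expenditure multiplier = 1/(1 − c(1−t) + m) = 1/(1 − 0.908×0.82 + 0.25) = 1/0.50544 ≈ 1.978.
The tax multiplier is −c × k ≈ −1.796, so ΔY = k × (−c·ΔT) = (−£33.596 billion) / 0.50544 ≈ −£66 billion.

−£66 billion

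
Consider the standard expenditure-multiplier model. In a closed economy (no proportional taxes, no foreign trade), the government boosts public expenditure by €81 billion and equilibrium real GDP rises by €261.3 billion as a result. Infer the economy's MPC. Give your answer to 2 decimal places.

Implied spending multiplier k = ΔY/ΔG = 261.3/81 ≈ 3.2259.
Since k = 1/(1 − MPC), MPC = 1 − 1/k = 1 − ΔG/ΔY = 1 − 81/261.3 ≈ 0.69.

0.69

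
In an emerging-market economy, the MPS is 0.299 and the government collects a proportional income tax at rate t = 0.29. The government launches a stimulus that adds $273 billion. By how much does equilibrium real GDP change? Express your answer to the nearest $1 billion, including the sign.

MPC = 1 − MPS = 1 − 0.299 = 0.701.
Spending multiplier = 1/(1 − c(1−t)) = 1/(1 − 0.701×0.71) = 1/0.50229 ≈ 1.991.
ΔY = k × ΔG = (+$273 billion) / 0.50229 ≈ +$544 billion.

+$544 billion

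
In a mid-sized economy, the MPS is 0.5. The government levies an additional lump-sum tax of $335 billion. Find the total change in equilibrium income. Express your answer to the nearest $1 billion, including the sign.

MPC = 1 − MPS = 1 − 0.5 = 0.5.
A lump-sum tax change of +$335 billion shifts disposable income by −$335 billion; first-round consumption changes by −c × ΔT = −0.5 × (+$335 billion) = −$167.5 billion.
Expenditure multiplier = 1/(1 − MPC) = 1/(1 − 0.5) = 1/0.5 = 2.
The tax multiplier is −c × k = −1, so ΔY = k × (−c·ΔT) = (−$167.5 billion) / 0.5 = −$335 billion.

−$335 billion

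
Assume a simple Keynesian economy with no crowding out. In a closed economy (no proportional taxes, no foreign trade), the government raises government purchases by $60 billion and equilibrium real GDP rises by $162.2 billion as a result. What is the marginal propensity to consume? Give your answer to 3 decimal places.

0.630

Implied spending multiplier k = ΔY/ΔG = 162.2/60 ≈ 2.7033.
Since k = 1/(1 − MPC), MPC = 1 − 1/k = 1 − ΔG/ΔY = 1 − 60/162.2 ≈ 0.630.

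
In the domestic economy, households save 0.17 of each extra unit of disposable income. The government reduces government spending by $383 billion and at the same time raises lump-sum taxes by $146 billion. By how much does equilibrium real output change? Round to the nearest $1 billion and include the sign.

MPC = 1 − MPS = 1 − 0.17 = 0.83.
Expenditure multiplier = 1/(1 − MPC) = 1/(1 − 0.83) = 1/0.17 ≈ 5.882.
ΔG contributes k·ΔG = (−$383 billion) / 0.17 ≈ −$2,252.9 billion.
ΔT of +$146 billion changes first-round spending by −c·ΔT = −$121.18 billion, contributing k·(−c·ΔT) = (−$121.18 billion) / 0.17 ≈ −$712.8 billion.
Net ΔY = k(ΔG − c·ΔT) = (−$504.18 billion) / 0.17 ≈ −$2,966 billion.

−$2,966 billion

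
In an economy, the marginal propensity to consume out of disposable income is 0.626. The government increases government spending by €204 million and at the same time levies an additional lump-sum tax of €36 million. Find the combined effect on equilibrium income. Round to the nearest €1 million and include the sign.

+€485 million

Expenditure multiplier = 1/(1 − MPC) = 1/(1 − 0.626) = 1/0.374 ≈ 2.674.
ΔG contributes k·ΔG = (+€204 million) / 0.374 ≈ +€545.5 million.
ΔT of +€36 million changes first-round spending by −c·ΔT = −€22.536 million, contributing k·(−c·ΔT) = (−€22.536 million) / 0.374 ≈ −€60.3 million.
Net ΔY = k(ΔG − c·ΔT) = (+€181.464 million) / 0.374 ≈ +€485 million.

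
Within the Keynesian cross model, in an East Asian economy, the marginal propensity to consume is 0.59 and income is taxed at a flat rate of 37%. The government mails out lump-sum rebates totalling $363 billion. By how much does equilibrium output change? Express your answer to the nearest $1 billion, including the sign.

A lump-sum tax change of −$363 billion shifts disposable income by +$363 billion; first-round consumption changes by −c × ΔT = −0.59 × (−$363 billion) = +$214.17 billion.
Expenditure multiplier = 1/(1 − c(1−t)) = 1/(1 − 0.59×0.63) = 1/0.6283 ≈ 1.592.
The tax multiplier is −c × k ≈ −0.939, so ΔY = k × (−c·ΔT) = (+$214.17 billion) / 0.6283 ≈ +$341 billion.

+$341 billion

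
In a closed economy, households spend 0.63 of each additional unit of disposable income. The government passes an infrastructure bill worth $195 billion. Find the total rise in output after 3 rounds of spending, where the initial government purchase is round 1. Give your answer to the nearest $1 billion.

$395 billion

Round 1 adds ΔG = $195 billion; each later round is MPC = 0.63 times the previous.
After 3 rounds: 195 + 122.85 + 77.3955 = ΔG·(1 − c^3)/(1 − c) = 195 × (1 − 0.250047)/0.37 ≈ $395 billion.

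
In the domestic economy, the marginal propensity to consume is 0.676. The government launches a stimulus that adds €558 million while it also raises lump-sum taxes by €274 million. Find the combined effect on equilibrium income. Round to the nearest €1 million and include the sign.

Expenditure multiplier = 1/(1 − MPC) = 1/(1 − 0.676) = 1/0.324 ≈ 3.086.
ΔG contributes k·ΔG = (+€558 million) / 0.324 ≈ +€1,722.2 million.
ΔT of +€274 million changes first-round spending by −c·ΔT = −€185.224 million, contributing k·(−c·ΔT) = (−€185.224 million) / 0.324 ≈ −€571.7 million.
Net ΔY = k(ΔG − c·ΔT) = (+€372.776 million) / 0.324 ≈ +€1,151 million.

+€1,151 million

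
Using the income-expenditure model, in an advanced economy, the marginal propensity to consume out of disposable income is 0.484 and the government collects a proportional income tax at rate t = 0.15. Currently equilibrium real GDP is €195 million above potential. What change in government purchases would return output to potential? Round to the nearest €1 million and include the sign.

−€115 million

Spending multiplier = 1/(1 − c(1−t)) = 1/(1 − 0.484×0.85) = 1/0.5886 ≈ 1.699.
Need ΔY = −€195 million, so ΔG = ΔY/k = (−€195 million) × 0.5886 ≈ −€115 million.
The government should cut government purchases by €115 million.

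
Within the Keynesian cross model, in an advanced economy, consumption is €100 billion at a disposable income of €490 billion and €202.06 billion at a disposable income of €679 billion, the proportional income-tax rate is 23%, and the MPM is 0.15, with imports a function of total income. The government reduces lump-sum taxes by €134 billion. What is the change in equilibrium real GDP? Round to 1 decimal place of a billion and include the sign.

+€98.6 billion

MPC = ΔC/ΔYd = (202.06 − 100)/(679 − 490) = 102.06/189 = 0.54.
A lump-sum tax change of −€134 billion shifts disposable income by +€134 billion; first-round consumption changes by −c × ΔT = −0.54 × (−€134 billion) = +€72.36 billion.
Expenditure multiplier = 1/(1 − c(1−t) + m) = 1/(1 − 0.54×0.77 + 0.15) = 1/0.7342 ≈ 1.362.
The tax multiplier is −c × k ≈ −0.735, so ΔY = k × (−c·ΔT) = (+€72.36 billion) / 0.7342 ≈ +€98.6 billion.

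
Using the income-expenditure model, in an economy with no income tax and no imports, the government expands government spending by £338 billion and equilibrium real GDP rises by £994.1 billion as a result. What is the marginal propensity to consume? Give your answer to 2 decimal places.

0.66

Implied spending multiplier k = ΔY/ΔG = 994.1/338 ≈ 2.9411.
Since k = 1/(1 − MPC), MPC = 1 − 1/k = 1 − ΔG/ΔY = 1 − 338/994.1 ≈ 0.66.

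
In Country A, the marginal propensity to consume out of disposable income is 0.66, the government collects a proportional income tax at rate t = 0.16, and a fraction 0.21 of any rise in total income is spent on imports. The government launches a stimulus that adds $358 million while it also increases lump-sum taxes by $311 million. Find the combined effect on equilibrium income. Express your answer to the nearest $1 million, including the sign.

Expenditure multiplier = 1/(1 − c(1−t) + m) = 1/(1 − 0.66×0.84 + 0.21) = 1/0.6556 ≈ 1.525.
ΔG contributes k·ΔG = (+$358 million) / 0.6556 ≈ +$546.1 million.
ΔT of +$311 million changes first-round spending by −c·ΔT = −$205.26 million, contributing k·(−c·ΔT) = (−$205.26 million) / 0.6556 ≈ −$313.1 million.
Net ΔY = k(ΔG − c·ΔT) = (+$152.74 million) / 0.6556 ≈ +$233 million.

+$233 million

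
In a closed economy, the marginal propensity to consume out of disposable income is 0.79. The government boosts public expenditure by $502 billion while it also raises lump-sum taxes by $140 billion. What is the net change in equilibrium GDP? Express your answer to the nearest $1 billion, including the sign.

Expenditure multiplier = 1/(1 − MPC) = 1/(1 − 0.79) = 1/0.21 ≈ 4.762.
ΔG contributes k·ΔG = (+$502 billion) / 0.21 ≈ +$2,390.5 billion.
ΔT of +$140 billion changes first-round spending by −c·ΔT = −$110.6 billion, contributing k·(−c·ΔT) = (−$110.6 billion) / 0.21 ≈ −$526.7 billion.
Net ΔY = k(ΔG − c·ΔT) = (+$391.4 billion) / 0.21 ≈ +$1,864 billion.

+$1,864 billion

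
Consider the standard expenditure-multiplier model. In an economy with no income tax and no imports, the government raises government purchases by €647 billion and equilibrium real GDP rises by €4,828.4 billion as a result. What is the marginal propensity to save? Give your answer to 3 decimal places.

Implied spending multiplier k = ΔY/ΔG = 4,828.4/647 ≈ 7.4628.
Since k = 1/(1 − MPC), MPC = 1 − 1/k = 1 − ΔG/ΔY = 1 − 647/4,828.4 ≈ 0.866.
MPS = 1 − MPC = 0.134.

0.134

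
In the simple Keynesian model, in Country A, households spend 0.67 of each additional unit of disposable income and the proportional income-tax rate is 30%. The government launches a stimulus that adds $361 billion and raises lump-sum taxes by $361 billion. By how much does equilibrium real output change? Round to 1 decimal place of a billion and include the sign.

Expenditure multiplier = 1/(1 − c(1−t)) = 1/(1 − 0.67×0.7) = 1/0.531 ≈ 1.883.
ΔG contributes k·ΔG = (+$361 billion) / 0.531 ≈ +$679.8 billion.
ΔT of +$361 billion changes first-round spending by −c·ΔT = −$241.87 billion, contributing k·(−c·ΔT) = (−$241.87 billion) / 0.531 ≈ −$455.5 billion.
Net ΔY = k(ΔG − c·ΔT) = (+$119.13 billion) / 0.531 ≈ +$224.4 billion.

+$224.4 billion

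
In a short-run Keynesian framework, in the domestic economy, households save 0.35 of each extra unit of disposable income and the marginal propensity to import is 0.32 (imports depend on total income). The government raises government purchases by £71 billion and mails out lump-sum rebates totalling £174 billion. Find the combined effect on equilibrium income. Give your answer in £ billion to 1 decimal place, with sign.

MPC = 1 − MPS = 1 − 0.35 = 0.65.
Expenditure multiplier = 1/(1 − c + m) = 1/(1 − 0.65 + 0.32) = 1/0.67 ≈ 1.493.
ΔG contributes k·ΔG = (+£71 billion) / 0.67 ≈ +£106 billion.
ΔT of −£174 billion changes first-round spending by −c·ΔT = +£113.1 billion, contributing k·(−c·ΔT) = (+£113.1 billion) / 0.67 ≈ +£168.8 billion.
Net ΔY = k(ΔG − c·ΔT) = (+£184.1 billion) / 0.67 ≈ +£274.8 billion.

+£274.8 billion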